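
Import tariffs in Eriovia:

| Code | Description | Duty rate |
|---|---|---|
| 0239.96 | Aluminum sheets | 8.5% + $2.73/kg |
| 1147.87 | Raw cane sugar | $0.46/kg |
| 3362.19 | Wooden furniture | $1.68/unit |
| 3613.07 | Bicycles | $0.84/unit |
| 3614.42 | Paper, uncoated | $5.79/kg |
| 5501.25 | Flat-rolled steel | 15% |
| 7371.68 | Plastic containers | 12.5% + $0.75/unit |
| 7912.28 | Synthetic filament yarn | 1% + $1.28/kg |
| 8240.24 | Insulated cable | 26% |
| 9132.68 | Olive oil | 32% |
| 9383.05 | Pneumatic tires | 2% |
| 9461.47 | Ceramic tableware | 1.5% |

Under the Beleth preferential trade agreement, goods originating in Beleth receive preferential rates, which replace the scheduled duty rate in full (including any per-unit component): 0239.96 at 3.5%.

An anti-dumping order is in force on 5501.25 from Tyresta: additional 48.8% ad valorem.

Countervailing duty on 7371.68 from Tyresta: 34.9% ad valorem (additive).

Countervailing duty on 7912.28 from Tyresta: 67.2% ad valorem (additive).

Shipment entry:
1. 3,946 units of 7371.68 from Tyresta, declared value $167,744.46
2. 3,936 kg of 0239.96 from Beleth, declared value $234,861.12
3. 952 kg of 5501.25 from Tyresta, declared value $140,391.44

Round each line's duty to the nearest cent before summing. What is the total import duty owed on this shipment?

$180,260.25

Line 1 (7371.68, Tyresta, 3,946 units, $167,744.46):
Base rate for 7371.68 is 12.5% + $0.75/unit.
Additional duty on 7371.68 from Tyresta: +34.9%. Applied ad valorem rate: 12.5% + 34.9% = 47.4%.
Duty = $167,744.46 × 47.4% + 3,946 × $0.75 = $82,470.37.
Line 2 (0239.96, Beleth, 3,936 kg, $234,861.12):
Base rate for 0239.96 is 8.5% + $2.73/kg.
Origin Beleth qualifies under the Eriovia–Beleth agreement and 0239.96 is covered: preferential rate 3.5% applies instead.
Duty = $234,861.12 × 3.5% = $8,220.14.
Line 3 (5501.25, Tyresta, 952 kg, $140,391.44):
Base rate for 5501.25 is 15%.
Additional duty on 5501.25 from Tyresta: +48.8%. Applied ad valorem rate: 15% + 48.8% = 63.8%.
Duty = $140,391.44 × 63.8% = $89,569.74.
Total = $82,470.37 + $8,220.14 + $89,569.74 = $180,260.25.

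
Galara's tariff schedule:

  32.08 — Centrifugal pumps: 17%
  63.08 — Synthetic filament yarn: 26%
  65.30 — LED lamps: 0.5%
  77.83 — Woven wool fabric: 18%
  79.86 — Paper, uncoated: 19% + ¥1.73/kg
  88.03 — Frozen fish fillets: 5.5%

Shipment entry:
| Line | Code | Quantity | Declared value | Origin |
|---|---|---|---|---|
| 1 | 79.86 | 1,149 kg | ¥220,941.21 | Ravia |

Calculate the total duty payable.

¥43,966.60

Line 1 (79.86, Ravia, 1,149 kg, ¥220,941.21):
Base rate for 79.86 is 19% + ¥1.73/kg.
Duty = ¥220,941.21 × 19% + 1,149 × ¥1.73 = ¥43,966.60.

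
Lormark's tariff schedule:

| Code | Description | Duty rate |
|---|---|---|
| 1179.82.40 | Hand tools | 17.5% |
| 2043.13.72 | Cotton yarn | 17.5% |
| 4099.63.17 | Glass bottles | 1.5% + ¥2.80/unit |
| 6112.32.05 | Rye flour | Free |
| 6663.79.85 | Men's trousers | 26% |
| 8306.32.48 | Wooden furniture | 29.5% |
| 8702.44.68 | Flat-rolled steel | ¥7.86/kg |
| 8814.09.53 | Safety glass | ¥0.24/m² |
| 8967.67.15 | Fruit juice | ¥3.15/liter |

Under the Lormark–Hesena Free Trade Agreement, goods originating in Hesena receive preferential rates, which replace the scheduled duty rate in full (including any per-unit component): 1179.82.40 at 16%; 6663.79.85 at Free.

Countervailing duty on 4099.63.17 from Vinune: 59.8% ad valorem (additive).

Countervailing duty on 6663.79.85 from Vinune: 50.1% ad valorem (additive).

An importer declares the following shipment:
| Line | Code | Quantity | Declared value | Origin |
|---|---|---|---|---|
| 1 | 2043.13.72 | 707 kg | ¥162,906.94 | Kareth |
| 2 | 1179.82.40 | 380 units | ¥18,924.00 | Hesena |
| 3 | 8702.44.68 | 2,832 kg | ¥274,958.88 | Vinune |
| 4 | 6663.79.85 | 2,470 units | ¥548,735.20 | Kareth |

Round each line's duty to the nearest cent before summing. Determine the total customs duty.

Line 1 (2043.13.72, Kareth, 707 kg, ¥162,906.94):
Base rate for 2043.13.72 is 17.5%.
Duty = ¥162,906.94 × 17.5% = ¥28,508.71.
Line 2 (1179.82.40, Hesena, 380 units, ¥18,924.00):
Base rate for 1179.82.40 is 17.5%.
Origin Hesena qualifies under the Lormark–Hesena agreement and 1179.82.40 is covered: preferential rate 16% applies instead.
Duty = ¥18,924.00 × 16% = ¥3,027.84.
Line 3 (8702.44.68, Vinune, 2,832 kg, ¥274,958.88):
Base rate for 8702.44.68 is ¥7.86/kg.
Duty = 2,832 × ¥7.86 = ¥22,259.52.
Line 4 (6663.79.85, Kareth, 2,470 units, ¥548,735.20):
Base rate for 6663.79.85 is 26%.
6663.79.85 has an FTA preferential rate, but origin Kareth is not Hesena; base rate stands.
The additional-duty order on 6663.79.85 targets Vinune, not Kareth; it does not apply.
Duty = ¥548,735.20 × 26% = ¥142,671.15.
Total = ¥28,508.71 + ¥3,027.84 + ¥22,259.52 + ¥142,671.15 = ¥196,467.22.

¥196,467.22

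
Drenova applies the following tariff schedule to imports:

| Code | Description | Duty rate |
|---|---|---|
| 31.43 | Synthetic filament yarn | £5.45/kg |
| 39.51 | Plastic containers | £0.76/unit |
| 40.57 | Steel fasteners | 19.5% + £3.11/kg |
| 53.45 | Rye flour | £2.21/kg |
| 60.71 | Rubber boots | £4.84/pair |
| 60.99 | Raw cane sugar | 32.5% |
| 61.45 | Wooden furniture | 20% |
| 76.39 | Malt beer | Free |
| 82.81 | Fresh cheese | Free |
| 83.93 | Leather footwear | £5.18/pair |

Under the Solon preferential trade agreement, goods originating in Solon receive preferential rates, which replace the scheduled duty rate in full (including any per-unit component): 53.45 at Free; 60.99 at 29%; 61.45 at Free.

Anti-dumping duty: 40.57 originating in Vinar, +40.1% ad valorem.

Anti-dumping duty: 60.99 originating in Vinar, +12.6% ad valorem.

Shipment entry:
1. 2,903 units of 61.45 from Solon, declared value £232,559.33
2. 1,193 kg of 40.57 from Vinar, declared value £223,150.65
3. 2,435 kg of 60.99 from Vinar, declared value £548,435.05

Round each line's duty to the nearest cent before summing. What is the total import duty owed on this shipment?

Line 1 (61.45, Solon, 2,903 units, £232,559.33):
Base rate for 61.45 is 20%.
Origin Solon qualifies under the Drenova–Solon agreement and 61.45 is covered: preferential rate Free applies instead.
Duty = £232,559.33 × 0% = £0.00.
Line 2 (40.57, Vinar, 1,193 kg, £223,150.65):
Base rate for 40.57 is 19.5% + £3.11/kg.
Additional duty on 40.57 from Vinar: +40.1%. Applied ad valorem rate: 19.5% + 40.1% = 59.6%.
Duty = £223,150.65 × 59.6% + 1,193 × £3.11 = £136,708.02.
Line 3 (60.99, Vinar, 2,435 kg, £548,435.05):
Base rate for 60.99 is 32.5%.
60.99 has an FTA preferential rate, but origin Vinar is not Solon; base rate stands.
Additional duty on 60.99 from Vinar: +12.6%. Applied ad valorem rate: 32.5% + 12.6% = 45.1%.
Duty = £548,435.05 × 45.1% = £247,344.21.
Total = £0.00 + £136,708.02 + £247,344.21 = £384,052.23.

£384,052.23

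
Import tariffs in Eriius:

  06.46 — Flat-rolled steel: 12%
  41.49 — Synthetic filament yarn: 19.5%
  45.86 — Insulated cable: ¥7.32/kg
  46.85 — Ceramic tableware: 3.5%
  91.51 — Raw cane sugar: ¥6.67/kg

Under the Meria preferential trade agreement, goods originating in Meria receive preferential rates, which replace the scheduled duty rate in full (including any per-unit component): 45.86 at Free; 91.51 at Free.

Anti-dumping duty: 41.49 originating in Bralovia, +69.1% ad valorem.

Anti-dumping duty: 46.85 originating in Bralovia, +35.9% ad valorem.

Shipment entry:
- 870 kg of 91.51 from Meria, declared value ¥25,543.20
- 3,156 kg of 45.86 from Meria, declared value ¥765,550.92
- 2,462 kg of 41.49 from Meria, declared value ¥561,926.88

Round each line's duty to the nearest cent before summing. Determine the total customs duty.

Line 1 (91.51, Meria, 870 kg, ¥25,543.20):
Base rate for 91.51 is ¥6.67/kg.
Origin Meria qualifies under the Eriius–Meria agreement and 91.51 is covered: preferential rate Free applies instead.
Duty = ¥25,543.20 × 0% = ¥0.00.
Line 2 (45.86, Meria, 3,156 kg, ¥765,550.92):
Base rate for 45.86 is ¥7.32/kg.
Origin Meria qualifies under the Eriius–Meria agreement and 45.86 is covered: preferential rate Free applies instead.
Duty = ¥765,550.92 × 0% = ¥0.00.
Line 3 (41.49, Meria, 2,462 kg, ¥561,926.88):
Base rate for 41.49 is 19.5%.
Origin Meria is the FTA partner but 41.49 is not on the preference list; base rate stands.
The additional-duty order on 41.49 targets Bralovia, not Meria; it does not apply.
Duty = ¥561,926.88 × 19.5% = ¥109,575.74.
Total = ¥0.00 + ¥0.00 + ¥109,575.74 = ¥109,575.74.

¥109,575.74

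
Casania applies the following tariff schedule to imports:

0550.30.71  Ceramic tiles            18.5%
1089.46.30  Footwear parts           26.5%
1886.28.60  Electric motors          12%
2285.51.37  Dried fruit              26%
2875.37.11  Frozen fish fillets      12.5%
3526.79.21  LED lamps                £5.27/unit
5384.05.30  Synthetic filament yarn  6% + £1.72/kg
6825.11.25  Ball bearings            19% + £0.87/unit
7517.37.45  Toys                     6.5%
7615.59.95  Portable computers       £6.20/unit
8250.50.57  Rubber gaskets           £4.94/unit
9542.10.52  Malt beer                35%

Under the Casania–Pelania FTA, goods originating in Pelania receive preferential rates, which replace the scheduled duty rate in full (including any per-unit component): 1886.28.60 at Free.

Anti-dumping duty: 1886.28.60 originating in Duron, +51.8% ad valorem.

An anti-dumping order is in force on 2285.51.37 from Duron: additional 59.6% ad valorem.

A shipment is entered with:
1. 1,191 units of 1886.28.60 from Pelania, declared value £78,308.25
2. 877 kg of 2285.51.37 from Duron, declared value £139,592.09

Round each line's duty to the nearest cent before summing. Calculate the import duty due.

Line 1 (1886.28.60, Pelania, 1,191 units, £78,308.25):
Base rate for 1886.28.60 is 12%.
Origin Pelania qualifies under the Casania–Pelania agreement and 1886.28.60 is covered: preferential rate Free applies instead.
The additional-duty order on 1886.28.60 targets Duron, not Pelania; it does not apply.
Duty = £78,308.25 × 0% = £0.00.
Line 2 (2285.51.37, Duron, 877 kg, £139,592.09):
Base rate for 2285.51.37 is 26%.
Additional duty on 2285.51.37 from Duron: +59.6%. Applied ad valorem rate: 26% + 59.6% = 85.6%.
Duty = £139,592.09 × 85.6% = £119,490.83.
Total = £0.00 + £119,490.83 = £119,490.83.

£119,490.83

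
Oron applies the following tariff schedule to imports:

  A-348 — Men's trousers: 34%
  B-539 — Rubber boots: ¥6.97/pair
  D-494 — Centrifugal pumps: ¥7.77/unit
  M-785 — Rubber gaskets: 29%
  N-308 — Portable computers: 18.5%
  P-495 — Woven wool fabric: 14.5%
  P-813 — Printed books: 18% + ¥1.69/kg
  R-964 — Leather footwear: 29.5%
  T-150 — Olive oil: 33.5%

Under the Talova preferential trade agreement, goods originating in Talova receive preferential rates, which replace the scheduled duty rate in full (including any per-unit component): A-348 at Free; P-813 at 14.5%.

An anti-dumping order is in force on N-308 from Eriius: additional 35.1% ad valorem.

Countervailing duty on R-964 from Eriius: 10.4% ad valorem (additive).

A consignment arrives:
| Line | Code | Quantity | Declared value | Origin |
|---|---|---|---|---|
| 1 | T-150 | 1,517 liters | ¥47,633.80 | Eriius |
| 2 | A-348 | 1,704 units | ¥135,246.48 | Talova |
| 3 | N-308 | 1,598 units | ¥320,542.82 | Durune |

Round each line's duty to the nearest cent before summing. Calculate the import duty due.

¥75,257.74

Line 1 (T-150, Eriius, 1,517 liters, ¥47,633.80):
Base rate for T-150 is 33.5%.
Duty = ¥47,633.80 × 33.5% = ¥15,957.32.
Line 2 (A-348, Talova, 1,704 units, ¥135,246.48):
Base rate for A-348 is 34%.
Origin Talova qualifies under the Oron–Talova agreement and A-348 is covered: preferential rate Free applies instead.
Duty = ¥135,246.48 × 0% = ¥0.00.
Line 3 (N-308, Durune, 1,598 units, ¥320,542.82):
Base rate for N-308 is 18.5%.
The additional-duty order on N-308 targets Eriius, not Durune; it does not apply.
Duty = ¥320,542.82 × 18.5% = ¥59,300.42.
Total = ¥15,957.32 + ¥0.00 + ¥59,300.42 = ¥75,257.74.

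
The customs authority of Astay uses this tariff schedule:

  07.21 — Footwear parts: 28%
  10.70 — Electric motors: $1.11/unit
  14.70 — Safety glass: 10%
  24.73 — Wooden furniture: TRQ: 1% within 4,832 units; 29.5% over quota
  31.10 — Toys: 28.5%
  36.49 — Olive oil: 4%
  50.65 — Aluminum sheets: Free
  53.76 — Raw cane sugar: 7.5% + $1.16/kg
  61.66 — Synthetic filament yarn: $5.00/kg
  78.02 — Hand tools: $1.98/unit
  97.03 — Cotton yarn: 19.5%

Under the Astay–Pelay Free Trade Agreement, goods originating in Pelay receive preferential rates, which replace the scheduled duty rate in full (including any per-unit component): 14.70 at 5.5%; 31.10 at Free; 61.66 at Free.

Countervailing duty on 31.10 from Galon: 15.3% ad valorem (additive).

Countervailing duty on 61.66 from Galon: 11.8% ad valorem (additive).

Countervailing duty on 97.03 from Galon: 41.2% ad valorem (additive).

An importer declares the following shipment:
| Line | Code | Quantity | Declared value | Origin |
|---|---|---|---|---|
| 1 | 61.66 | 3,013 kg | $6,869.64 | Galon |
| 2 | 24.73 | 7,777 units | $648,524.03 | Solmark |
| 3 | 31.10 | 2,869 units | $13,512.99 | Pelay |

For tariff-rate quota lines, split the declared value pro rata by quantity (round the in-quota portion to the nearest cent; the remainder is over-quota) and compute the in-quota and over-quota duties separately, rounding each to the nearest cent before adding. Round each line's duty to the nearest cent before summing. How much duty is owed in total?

$92,352.17

Line 1 (61.66, Galon, 3,013 kg, $6,869.64):
Base rate for 61.66 is $5.00/kg.
61.66 has an FTA preferential rate, but origin Galon is not Pelay; base rate stands.
Additional duty on 61.66 from Galon: +11.8% ad valorem. Applied ad valorem rate = 11.8%.
Duty = $6,869.64 × 11.8% + 3,013 × $5.00 = $15,875.62.
Line 2 (24.73, Solmark, 7,777 units, $648,524.03):
Code 24.73 is under a tariff-rate quota (threshold 4,832 units). In-quota: 4,832 units at 1%; over-quota: 2,945 units at 29.5%.
Pro-rata value split: in-quota = $648,524.03 × 4,832/7,777 = $402,940.48; over-quota = $648,524.03 − $402,940.48 = $245,583.55.
In-quota duty = $402,940.48 × 1% = $4,029.40. Over-quota duty = $245,583.55 × 29.5% = $72,447.15.
Line duty = $4,029.40 + $72,447.15 = $76,476.55.
Line 3 (31.10, Pelay, 2,869 units, $13,512.99):
Base rate for 31.10 is 28.5%.
Origin Pelay qualifies under the Astay–Pelay agreement and 31.10 is covered: preferential rate Free applies instead.
The additional-duty order on 31.10 targets Galon, not Pelay; it does not apply.
Duty = $13,512.99 × 0% = $0.00.
Total = $15,875.62 + $76,476.55 + $0.00 = $92,352.17.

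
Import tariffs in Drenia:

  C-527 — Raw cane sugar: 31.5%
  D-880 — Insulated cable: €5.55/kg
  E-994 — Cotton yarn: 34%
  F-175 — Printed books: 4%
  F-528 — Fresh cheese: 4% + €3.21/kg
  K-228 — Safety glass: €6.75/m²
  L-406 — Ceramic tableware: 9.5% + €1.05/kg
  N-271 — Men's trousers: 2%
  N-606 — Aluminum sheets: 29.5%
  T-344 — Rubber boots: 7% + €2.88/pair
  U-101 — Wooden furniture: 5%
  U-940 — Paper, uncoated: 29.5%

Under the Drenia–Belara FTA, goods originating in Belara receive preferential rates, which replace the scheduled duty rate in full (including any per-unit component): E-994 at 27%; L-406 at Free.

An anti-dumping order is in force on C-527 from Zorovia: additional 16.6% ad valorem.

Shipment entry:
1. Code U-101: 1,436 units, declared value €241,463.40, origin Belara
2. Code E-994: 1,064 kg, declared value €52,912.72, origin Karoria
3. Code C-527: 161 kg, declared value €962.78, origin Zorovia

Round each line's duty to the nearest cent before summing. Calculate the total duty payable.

Line 1 (U-101, Belara, 1,436 units, €241,463.40):
Base rate for U-101 is 5%.
Origin Belara is the FTA partner but U-101 is not on the preference list; base rate stands.
Duty = €241,463.40 × 5% = €12,073.17.
Line 2 (E-994, Karoria, 1,064 kg, €52,912.72):
Base rate for E-994 is 34%.
E-994 has an FTA preferential rate, but origin Karoria is not Belara; base rate stands.
Duty = €52,912.72 × 34% = €17,990.32.
Line 3 (C-527, Zorovia, 161 kg, €962.78):
Base rate for C-527 is 31.5%.
Additional duty on C-527 from Zorovia: +16.6%. Applied ad valorem rate: 31.5% + 16.6% = 48.1%.
Duty = €962.78 × 48.1% = €463.10.
Total = €12,073.17 + €17,990.32 + €463.10 = €30,526.59.

€30,526.59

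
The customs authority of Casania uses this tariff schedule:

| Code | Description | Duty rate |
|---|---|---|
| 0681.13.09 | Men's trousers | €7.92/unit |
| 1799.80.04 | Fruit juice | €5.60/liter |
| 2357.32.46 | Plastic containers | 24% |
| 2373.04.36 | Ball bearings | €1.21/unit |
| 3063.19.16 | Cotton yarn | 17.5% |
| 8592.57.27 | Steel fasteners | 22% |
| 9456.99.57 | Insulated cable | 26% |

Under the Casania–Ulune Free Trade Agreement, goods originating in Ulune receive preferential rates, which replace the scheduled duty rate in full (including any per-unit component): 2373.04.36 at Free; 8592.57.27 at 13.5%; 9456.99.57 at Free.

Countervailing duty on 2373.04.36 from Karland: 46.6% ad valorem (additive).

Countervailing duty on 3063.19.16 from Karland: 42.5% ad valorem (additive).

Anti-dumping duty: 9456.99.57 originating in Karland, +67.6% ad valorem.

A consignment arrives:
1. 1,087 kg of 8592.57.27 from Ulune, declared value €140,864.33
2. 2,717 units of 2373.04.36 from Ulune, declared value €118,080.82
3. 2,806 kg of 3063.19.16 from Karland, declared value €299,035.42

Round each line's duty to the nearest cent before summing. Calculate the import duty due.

€198,437.93

Line 1 (8592.57.27, Ulune, 1,087 kg, €140,864.33):
Base rate for 8592.57.27 is 22%.
Origin Ulune qualifies under the Casania–Ulune agreement and 8592.57.27 is covered: preferential rate 13.5% applies instead.
Duty = €140,864.33 × 13.5% = €19,016.68.
Line 2 (2373.04.36, Ulune, 2,717 units, €118,080.82):
Base rate for 2373.04.36 is €1.21/unit.
Origin Ulune qualifies under the Casania–Ulune agreement and 2373.04.36 is covered: preferential rate Free applies instead.
The additional-duty order on 2373.04.36 targets Karland, not Ulune; it does not apply.
Duty = €118,080.82 × 0% = €0.00.
Line 3 (3063.19.16, Karland, 2,806 kg, €299,035.42):
Base rate for 3063.19.16 is 17.5%.
Additional duty on 3063.19.16 from Karland: +42.5%. Applied ad valorem rate: 17.5% + 42.5% = 60%.
Duty = €299,035.42 × 60% = €179,421.25.
Total = €19,016.68 + €0.00 + €179,421.25 = €198,437.93.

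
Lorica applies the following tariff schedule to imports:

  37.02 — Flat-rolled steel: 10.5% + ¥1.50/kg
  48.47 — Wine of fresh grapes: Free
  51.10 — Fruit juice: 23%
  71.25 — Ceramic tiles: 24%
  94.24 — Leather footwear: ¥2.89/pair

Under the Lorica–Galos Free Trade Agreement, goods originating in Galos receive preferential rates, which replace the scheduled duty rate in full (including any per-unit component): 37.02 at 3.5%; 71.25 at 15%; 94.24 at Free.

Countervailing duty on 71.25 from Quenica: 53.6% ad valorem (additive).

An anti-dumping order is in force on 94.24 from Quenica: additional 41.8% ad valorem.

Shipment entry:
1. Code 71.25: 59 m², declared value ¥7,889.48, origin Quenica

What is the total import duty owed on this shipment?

¥6,122.24

Line 1 (71.25, Quenica, 59 m², ¥7,889.48):
Base rate for 71.25 is 24%.
71.25 has an FTA preferential rate, but origin Quenica is not Galos; base rate stands.
Additional duty on 71.25 from Quenica: +53.6%. Applied ad valorem rate: 24% + 53.6% = 77.6%.
Duty = ¥7,889.48 × 77.6% = ¥6,122.24.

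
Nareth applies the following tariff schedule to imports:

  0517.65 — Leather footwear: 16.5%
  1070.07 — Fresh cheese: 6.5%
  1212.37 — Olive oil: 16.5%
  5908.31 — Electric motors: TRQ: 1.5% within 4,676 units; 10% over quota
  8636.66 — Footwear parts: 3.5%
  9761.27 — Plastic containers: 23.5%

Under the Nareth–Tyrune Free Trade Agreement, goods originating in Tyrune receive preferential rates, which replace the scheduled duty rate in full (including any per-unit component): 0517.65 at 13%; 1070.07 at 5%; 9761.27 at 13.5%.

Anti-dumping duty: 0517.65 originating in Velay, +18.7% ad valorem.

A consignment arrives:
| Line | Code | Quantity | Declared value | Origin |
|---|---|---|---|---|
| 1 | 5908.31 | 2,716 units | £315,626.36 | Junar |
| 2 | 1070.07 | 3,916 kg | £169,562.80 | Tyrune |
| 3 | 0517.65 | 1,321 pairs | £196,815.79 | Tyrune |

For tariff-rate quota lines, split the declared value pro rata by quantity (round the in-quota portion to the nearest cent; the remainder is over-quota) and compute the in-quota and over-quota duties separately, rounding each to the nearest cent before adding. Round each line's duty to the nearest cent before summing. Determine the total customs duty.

Line 1 (5908.31, Junar, 2,716 units, £315,626.36):
Code 5908.31 is under a tariff-rate quota (threshold 4,676 units). Quantity 2,716 units is within the quota, so the in-quota rate 1.5% applies to the full value.
Duty = £315,626.36 × 1.5% = £4,734.40.
Line 2 (1070.07, Tyrune, 3,916 kg, £169,562.80):
Base rate for 1070.07 is 6.5%.
Origin Tyrune qualifies under the Nareth–Tyrune agreement and 1070.07 is covered: preferential rate 5% applies instead.
Duty = £169,562.80 × 5% = £8,478.14.
Line 3 (0517.65, Tyrune, 1,321 pairs, £196,815.79):
Base rate for 0517.65 is 16.5%.
Origin Tyrune qualifies under the Nareth–Tyrune agreement and 0517.65 is covered: preferential rate 13% applies instead.
The additional-duty order on 0517.65 targets Velay, not Tyrune; it does not apply.
Duty = £196,815.79 × 13% = £25,586.05.
Total = £4,734.40 + £8,478.14 + £25,586.05 = £38,798.59.

£38,798.59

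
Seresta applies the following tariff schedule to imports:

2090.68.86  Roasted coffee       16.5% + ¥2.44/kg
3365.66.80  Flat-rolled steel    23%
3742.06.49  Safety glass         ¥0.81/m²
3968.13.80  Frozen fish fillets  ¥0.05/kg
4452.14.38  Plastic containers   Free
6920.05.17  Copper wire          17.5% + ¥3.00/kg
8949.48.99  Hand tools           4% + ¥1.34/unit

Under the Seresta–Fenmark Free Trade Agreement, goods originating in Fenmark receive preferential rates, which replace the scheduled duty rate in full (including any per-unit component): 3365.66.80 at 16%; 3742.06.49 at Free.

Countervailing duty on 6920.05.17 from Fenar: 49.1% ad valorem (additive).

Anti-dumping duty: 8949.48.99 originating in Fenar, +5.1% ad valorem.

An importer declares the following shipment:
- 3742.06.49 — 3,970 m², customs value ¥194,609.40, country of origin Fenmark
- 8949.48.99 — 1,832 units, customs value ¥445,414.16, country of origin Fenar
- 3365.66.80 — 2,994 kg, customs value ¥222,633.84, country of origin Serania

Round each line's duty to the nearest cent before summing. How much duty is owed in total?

¥94,193.35

Line 1 (3742.06.49, Fenmark, 3,970 m², ¥194,609.40):
Base rate for 3742.06.49 is ¥0.81/m².
Origin Fenmark qualifies under the Seresta–Fenmark agreement and 3742.06.49 is covered: preferential rate Free applies instead.
Duty = ¥194,609.40 × 0% = ¥0.00.
Line 2 (8949.48.99, Fenar, 1,832 units, ¥445,414.16):
Base rate for 8949.48.99 is 4% + ¥1.34/unit.
Additional duty on 8949.48.99 from Fenar: +5.1%. Applied ad valorem rate: 4% + 5.1% = 9.1%.
Duty = ¥445,414.16 × 9.1% + 1,832 × ¥1.34 = ¥42,987.57.
Line 3 (3365.66.80, Serania, 2,994 kg, ¥222,633.84):
Base rate for 3365.66.80 is 23%.
3365.66.80 has an FTA preferential rate, but origin Serania is not Fenmark; base rate stands.
Duty = ¥222,633.84 × 23% = ¥51,205.78.
Total = ¥0.00 + ¥42,987.57 + ¥51,205.78 = ¥94,193.35.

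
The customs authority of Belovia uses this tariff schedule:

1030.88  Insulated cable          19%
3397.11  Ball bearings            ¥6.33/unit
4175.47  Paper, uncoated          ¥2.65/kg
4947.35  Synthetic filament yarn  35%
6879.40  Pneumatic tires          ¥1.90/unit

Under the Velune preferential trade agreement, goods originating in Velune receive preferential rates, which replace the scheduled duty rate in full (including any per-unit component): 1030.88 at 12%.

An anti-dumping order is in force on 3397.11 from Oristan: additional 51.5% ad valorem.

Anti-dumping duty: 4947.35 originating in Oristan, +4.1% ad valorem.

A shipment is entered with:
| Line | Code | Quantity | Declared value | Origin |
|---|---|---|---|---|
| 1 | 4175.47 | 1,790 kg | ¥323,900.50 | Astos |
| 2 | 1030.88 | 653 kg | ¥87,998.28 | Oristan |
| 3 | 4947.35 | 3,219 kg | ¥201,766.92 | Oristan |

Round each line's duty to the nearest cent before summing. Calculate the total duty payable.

¥100,354.04

Line 1 (4175.47, Astos, 1,790 kg, ¥323,900.50):
Base rate for 4175.47 is ¥2.65/kg.
Duty = 1,790 × ¥2.65 = ¥4,743.50.
Line 2 (1030.88, Oristan, 653 kg, ¥87,998.28):
Base rate for 1030.88 is 19%.
1030.88 has an FTA preferential rate, but origin Oristan is not Velune; base rate stands.
Duty = ¥87,998.28 × 19% = ¥16,719.67.
Line 3 (4947.35, Oristan, 3,219 kg, ¥201,766.92):
Base rate for 4947.35 is 35%.
Additional duty on 4947.35 from Oristan: +4.1%. Applied ad valorem rate: 35% + 4.1% = 39.1%.
Duty = ¥201,766.92 × 39.1% = ¥78,890.87.
Total = ¥4,743.50 + ¥16,719.67 + ¥78,890.87 = ¥100,354.04.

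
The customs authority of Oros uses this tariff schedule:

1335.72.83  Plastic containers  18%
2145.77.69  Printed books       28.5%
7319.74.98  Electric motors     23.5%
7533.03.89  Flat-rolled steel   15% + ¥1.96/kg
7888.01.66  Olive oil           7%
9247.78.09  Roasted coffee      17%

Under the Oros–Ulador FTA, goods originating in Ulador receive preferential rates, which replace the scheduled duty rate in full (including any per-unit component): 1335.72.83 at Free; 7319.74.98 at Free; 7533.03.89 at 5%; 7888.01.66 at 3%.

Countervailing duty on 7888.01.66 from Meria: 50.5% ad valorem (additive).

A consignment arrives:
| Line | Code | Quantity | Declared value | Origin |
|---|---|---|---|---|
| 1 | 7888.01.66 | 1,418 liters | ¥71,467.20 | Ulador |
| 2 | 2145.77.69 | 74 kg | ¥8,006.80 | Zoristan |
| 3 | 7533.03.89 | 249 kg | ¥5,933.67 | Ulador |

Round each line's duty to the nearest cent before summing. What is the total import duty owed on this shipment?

Line 1 (7888.01.66, Ulador, 1,418 liters, ¥71,467.20):
Base rate for 7888.01.66 is 7%.
Origin Ulador qualifies under the Oros–Ulador agreement and 7888.01.66 is covered: preferential rate 3% applies instead.
The additional-duty order on 7888.01.66 targets Meria, not Ulador; it does not apply.
Duty = ¥71,467.20 × 3% = ¥2,144.02.
Line 2 (2145.77.69, Zoristan, 74 kg, ¥8,006.80):
Base rate for 2145.77.69 is 28.5%.
Duty = ¥8,006.80 × 28.5% = ¥2,281.94.
Line 3 (7533.03.89, Ulador, 249 kg, ¥5,933.67):
Base rate for 7533.03.89 is 15% + ¥1.96/kg.
Origin Ulador qualifies under the Oros–Ulador agreement and 7533.03.89 is covered: preferential rate 5% applies instead.
Duty = ¥5,933.67 × 5% = ¥296.68.
Total = ¥2,144.02 + ¥2,281.94 + ¥296.68 = ¥4,722.64.

¥4,722.64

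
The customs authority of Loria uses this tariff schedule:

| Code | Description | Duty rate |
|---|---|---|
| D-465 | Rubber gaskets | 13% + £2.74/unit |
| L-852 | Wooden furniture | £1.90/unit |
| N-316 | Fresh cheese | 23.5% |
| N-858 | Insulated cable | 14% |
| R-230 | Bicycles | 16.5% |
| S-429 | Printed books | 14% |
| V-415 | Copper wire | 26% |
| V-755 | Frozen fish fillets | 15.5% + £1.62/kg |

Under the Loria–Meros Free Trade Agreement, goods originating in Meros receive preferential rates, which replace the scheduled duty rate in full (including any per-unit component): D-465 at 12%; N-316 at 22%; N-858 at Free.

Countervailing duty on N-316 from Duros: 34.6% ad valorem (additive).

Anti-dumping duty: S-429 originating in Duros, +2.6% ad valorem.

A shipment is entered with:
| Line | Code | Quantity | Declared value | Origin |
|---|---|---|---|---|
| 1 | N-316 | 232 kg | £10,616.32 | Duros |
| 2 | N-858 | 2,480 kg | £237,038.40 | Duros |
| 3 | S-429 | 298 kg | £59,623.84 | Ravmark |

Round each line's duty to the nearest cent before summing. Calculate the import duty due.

£47,700.80

Line 1 (N-316, Duros, 232 kg, £10,616.32):
Base rate for N-316 is 23.5%.
N-316 has an FTA preferential rate, but origin Duros is not Meros; base rate stands.
Additional duty on N-316 from Duros: +34.6%. Applied ad valorem rate: 23.5% + 34.6% = 58.1%.
Duty = £10,616.32 × 58.1% = £6,168.08.
Line 2 (N-858, Duros, 2,480 kg, £237,038.40):
Base rate for N-858 is 14%.
N-858 has an FTA preferential rate, but origin Duros is not Meros; base rate stands.
Duty = £237,038.40 × 14% = £33,185.38.
Line 3 (S-429, Ravmark, 298 kg, £59,623.84):
Base rate for S-429 is 14%.
The additional-duty order on S-429 targets Duros, not Ravmark; it does not apply.
Duty = £59,623.84 × 14% = £8,347.34.
Total = £6,168.08 + £33,185.38 + £8,347.34 = £47,700.80.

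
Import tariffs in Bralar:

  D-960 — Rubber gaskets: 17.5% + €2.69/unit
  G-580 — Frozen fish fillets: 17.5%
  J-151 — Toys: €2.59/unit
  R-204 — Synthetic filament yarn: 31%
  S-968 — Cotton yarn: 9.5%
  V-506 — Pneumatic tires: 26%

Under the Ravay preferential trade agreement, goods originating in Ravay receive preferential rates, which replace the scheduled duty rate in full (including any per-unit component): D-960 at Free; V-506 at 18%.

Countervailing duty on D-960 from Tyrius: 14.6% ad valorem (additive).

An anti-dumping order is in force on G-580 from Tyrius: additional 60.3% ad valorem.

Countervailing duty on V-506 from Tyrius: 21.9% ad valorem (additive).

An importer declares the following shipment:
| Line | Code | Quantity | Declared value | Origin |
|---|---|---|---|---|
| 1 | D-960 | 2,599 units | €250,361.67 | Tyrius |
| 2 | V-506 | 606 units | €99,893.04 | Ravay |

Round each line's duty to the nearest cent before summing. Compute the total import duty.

Line 1 (D-960, Tyrius, 2,599 units, €250,361.67):
Base rate for D-960 is 17.5% + €2.69/unit.
D-960 has an FTA preferential rate, but origin Tyrius is not Ravay; base rate stands.
Additional duty on D-960 from Tyrius: +14.6%. Applied ad valorem rate: 17.5% + 14.6% = 32.1%.
Duty = €250,361.67 × 32.1% + 2,599 × €2.69 = €87,357.41.
Line 2 (V-506, Ravay, 606 units, €99,893.04):
Base rate for V-506 is 26%.
Origin Ravay qualifies under the Bralar–Ravay agreement and V-506 is covered: preferential rate 18% applies instead.
The additional-duty order on V-506 targets Tyrius, not Ravay; it does not apply.
Duty = €99,893.04 × 18% = €17,980.75.
Total = €87,357.41 + €17,980.75 = €105,338.16.

€105,338.16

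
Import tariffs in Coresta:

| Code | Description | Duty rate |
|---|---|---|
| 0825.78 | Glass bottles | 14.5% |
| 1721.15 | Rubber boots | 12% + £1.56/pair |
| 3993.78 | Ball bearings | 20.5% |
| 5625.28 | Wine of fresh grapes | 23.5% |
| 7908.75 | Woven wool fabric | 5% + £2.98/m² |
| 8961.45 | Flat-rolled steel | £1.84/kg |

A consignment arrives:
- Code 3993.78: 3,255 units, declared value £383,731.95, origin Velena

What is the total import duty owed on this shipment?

£78,665.05

Line 1 (3993.78, Velena, 3,255 units, £383,731.95):
Base rate for 3993.78 is 20.5%.
Duty = £383,731.95 × 20.5% = £78,665.05.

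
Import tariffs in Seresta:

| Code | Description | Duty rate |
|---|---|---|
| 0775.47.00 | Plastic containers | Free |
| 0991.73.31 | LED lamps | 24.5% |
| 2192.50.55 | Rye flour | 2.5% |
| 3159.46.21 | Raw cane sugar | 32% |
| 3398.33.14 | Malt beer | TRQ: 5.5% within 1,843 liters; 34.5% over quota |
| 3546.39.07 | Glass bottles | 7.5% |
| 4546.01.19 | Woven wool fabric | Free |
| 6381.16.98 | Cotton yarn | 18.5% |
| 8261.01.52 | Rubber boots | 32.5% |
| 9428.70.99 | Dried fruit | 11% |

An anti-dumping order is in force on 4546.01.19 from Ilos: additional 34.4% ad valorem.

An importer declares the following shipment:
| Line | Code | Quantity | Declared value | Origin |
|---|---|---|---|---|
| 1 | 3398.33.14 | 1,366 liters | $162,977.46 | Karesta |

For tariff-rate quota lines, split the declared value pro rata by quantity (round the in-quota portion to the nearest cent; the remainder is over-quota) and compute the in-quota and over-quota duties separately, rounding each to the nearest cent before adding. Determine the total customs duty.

Line 1 (3398.33.14, Karesta, 1,366 liters, $162,977.46):
Code 3398.33.14 is under a tariff-rate quota (threshold 1,843 liters). Quantity 1,366 liters is within the quota, so the in-quota rate 5.5% applies to the full value.
Duty = $162,977.46 × 5.5% = $8,963.76.

$8,963.76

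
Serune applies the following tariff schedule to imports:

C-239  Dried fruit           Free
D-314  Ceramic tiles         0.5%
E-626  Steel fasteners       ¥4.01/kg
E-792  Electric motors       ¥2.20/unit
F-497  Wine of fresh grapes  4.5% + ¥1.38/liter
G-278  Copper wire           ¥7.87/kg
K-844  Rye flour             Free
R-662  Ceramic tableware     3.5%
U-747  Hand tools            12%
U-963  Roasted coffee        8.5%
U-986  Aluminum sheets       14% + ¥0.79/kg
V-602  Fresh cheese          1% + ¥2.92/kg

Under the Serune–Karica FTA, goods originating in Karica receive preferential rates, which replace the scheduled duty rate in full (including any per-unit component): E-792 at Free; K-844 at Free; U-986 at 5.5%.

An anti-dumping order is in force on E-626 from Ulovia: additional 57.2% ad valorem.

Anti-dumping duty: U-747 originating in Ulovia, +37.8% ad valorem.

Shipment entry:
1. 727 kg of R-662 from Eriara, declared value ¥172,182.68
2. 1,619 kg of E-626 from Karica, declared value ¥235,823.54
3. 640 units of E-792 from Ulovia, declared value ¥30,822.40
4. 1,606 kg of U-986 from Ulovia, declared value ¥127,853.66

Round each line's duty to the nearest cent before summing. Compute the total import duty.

Line 1 (R-662, Eriara, 727 kg, ¥172,182.68):
Base rate for R-662 is 3.5%.
Duty = ¥172,182.68 × 3.5% = ¥6,026.39.
Line 2 (E-626, Karica, 1,619 kg, ¥235,823.54):
Base rate for E-626 is ¥4.01/kg.
Origin Karica is the FTA partner but E-626 is not on the preference list; base rate stands.
The additional-duty order on E-626 targets Ulovia, not Karica; it does not apply.
Duty = 1,619 × ¥4.01 = ¥6,492.19.
Line 3 (E-792, Ulovia, 640 units, ¥30,822.40):
Base rate for E-792 is ¥2.20/unit.
E-792 has an FTA preferential rate, but origin Ulovia is not Karica; base rate stands.
Duty = 640 × ¥2.20 = ¥1,408.00.
Line 4 (U-986, Ulovia, 1,606 kg, ¥127,853.66):
Base rate for U-986 is 14% + ¥0.79/kg.
U-986 has an FTA preferential rate, but origin Ulovia is not Karica; base rate stands.
Duty = ¥127,853.66 × 14% + 1,606 × ¥0.79 = ¥19,168.25.
Total = ¥6,026.39 + ¥6,492.19 + ¥1,408.00 + ¥19,168.25 = ¥33,094.83.

¥33,094.83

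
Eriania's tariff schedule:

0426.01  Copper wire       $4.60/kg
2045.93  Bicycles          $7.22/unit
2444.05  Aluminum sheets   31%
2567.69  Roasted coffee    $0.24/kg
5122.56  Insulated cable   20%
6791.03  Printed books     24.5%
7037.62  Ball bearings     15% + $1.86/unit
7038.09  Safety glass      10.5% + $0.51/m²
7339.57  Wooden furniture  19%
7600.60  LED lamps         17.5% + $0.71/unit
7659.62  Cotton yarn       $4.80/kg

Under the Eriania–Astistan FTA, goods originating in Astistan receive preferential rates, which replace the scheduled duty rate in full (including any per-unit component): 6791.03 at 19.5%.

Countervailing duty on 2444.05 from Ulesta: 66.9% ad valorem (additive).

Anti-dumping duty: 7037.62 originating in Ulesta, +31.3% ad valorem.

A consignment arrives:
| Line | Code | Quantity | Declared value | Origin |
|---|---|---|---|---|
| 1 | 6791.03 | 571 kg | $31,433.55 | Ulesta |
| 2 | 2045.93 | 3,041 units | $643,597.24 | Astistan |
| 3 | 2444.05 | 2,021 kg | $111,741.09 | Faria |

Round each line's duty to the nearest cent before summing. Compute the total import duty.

Line 1 (6791.03, Ulesta, 571 kg, $31,433.55):
Base rate for 6791.03 is 24.5%.
6791.03 has an FTA preferential rate, but origin Ulesta is not Astistan; base rate stands.
Duty = $31,433.55 × 24.5% = $7,701.22.
Line 2 (2045.93, Astistan, 3,041 units, $643,597.24):
Base rate for 2045.93 is $7.22/unit.
Origin Astistan is the FTA partner but 2045.93 is not on the preference list; base rate stands.
Duty = 3,041 × $7.22 = $21,956.02.
Line 3 (2444.05, Faria, 2,021 kg, $111,741.09):
Base rate for 2444.05 is 31%.
The additional-duty order on 2444.05 targets Ulesta, not Faria; it does not apply.
Duty = $111,741.09 × 31% = $34,639.74.
Total = $7,701.22 + $21,956.02 + $34,639.74 = $64,296.98.

$64,296.98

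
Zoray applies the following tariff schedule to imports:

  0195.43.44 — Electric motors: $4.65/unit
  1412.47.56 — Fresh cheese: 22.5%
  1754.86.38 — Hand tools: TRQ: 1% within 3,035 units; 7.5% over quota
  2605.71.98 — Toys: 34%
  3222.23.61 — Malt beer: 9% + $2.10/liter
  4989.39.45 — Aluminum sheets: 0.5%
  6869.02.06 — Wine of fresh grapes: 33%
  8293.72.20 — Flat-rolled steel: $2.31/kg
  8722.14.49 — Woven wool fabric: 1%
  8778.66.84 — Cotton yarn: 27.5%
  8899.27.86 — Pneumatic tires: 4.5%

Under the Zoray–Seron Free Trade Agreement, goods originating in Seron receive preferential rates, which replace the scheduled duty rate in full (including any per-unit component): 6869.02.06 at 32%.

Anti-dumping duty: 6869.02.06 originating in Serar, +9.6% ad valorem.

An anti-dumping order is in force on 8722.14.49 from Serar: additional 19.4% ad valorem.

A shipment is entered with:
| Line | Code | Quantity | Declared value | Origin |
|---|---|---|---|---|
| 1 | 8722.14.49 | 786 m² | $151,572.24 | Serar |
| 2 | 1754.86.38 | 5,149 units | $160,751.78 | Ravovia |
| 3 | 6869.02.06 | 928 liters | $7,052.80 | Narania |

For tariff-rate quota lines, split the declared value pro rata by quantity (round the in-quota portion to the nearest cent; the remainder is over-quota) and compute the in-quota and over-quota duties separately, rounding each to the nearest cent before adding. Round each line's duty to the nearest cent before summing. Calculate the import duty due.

Line 1 (8722.14.49, Serar, 786 m², $151,572.24):
Base rate for 8722.14.49 is 1%.
Additional duty on 8722.14.49 from Serar: +19.4%. Applied ad valorem rate: 1% + 19.4% = 20.4%.
Duty = $151,572.24 × 20.4% = $30,920.74.
Line 2 (1754.86.38, Ravovia, 5,149 units, $160,751.78):
Code 1754.86.38 is under a tariff-rate quota (threshold 3,035 units). In-quota: 3,035 units at 1%; over-quota: 2,114 units at 7.5%.
Pro-rata value split: in-quota = $160,751.78 × 3,035/5,149 = $94,752.70; over-quota = $160,751.78 − $94,752.70 = $65,999.08.
In-quota duty = $94,752.70 × 1% = $947.53. Over-quota duty = $65,999.08 × 7.5% = $4,949.93.
Line duty = $947.53 + $4,949.93 = $5,897.46.
Line 3 (6869.02.06, Narania, 928 liters, $7,052.80):
Base rate for 6869.02.06 is 33%.
6869.02.06 has an FTA preferential rate, but origin Narania is not Seron; base rate stands.
The additional-duty order on 6869.02.06 targets Serar, not Narania; it does not apply.
Duty = $7,052.80 × 33% = $2,327.42.
Total = $30,920.74 + $5,897.46 + $2,327.42 = $39,145.62.

$39,145.62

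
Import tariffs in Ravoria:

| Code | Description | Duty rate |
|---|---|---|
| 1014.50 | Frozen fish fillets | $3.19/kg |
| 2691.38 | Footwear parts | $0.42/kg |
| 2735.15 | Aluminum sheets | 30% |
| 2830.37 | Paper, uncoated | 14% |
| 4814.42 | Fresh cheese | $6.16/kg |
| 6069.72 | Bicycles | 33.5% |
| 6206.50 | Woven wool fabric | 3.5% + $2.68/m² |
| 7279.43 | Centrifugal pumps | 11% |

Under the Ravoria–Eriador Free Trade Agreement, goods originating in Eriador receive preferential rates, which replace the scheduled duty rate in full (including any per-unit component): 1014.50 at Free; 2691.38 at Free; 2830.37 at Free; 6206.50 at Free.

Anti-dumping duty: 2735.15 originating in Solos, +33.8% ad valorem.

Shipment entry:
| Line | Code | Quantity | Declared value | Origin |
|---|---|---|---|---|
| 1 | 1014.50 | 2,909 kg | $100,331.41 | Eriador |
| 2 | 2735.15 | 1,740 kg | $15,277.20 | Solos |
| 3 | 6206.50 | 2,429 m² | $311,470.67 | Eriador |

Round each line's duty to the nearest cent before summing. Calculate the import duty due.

$9,746.85

Line 1 (1014.50, Eriador, 2,909 kg, $100,331.41):
Base rate for 1014.50 is $3.19/kg.
Origin Eriador qualifies under the Ravoria–Eriador agreement and 1014.50 is covered: preferential rate Free applies instead.
Duty = $100,331.41 × 0% = $0.00.
Line 2 (2735.15, Solos, 1,740 kg, $15,277.20):
Base rate for 2735.15 is 30%.
Additional duty on 2735.15 from Solos: +33.8%. Applied ad valorem rate: 30% + 33.8% = 63.8%.
Duty = $15,277.20 × 63.8% = $9,746.85.
Line 3 (6206.50, Eriador, 2,429 m², $311,470.67):
Base rate for 6206.50 is 3.5% + $2.68/m².
Origin Eriador qualifies under the Ravoria–Eriador agreement and 6206.50 is covered: preferential rate Free applies instead.
Duty = $311,470.67 × 0% = $0.00.
Total = $0.00 + $9,746.85 + $0.00 = $9,746.85.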